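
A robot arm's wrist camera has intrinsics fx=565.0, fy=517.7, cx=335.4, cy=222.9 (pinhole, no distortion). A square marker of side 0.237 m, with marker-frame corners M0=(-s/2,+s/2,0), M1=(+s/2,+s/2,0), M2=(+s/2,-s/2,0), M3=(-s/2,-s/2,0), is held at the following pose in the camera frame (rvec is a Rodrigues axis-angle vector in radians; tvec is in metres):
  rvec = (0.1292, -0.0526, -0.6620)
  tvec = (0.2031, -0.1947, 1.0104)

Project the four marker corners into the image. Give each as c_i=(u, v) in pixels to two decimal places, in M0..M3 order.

Intrinsics K: fx=565.0, fy=517.7, cx=335.4, cy=222.9
Marker side s = 0.237 m; corners in marker frame (Z=0):
  M0 = (-0.1185, +0.1185, 0)
  M1 = (+0.1185, +0.1185, 0)
  M2 = (+0.1185, -0.1185, 0)
  M3 = (-0.1185, -0.1185, 0)
rvec = (0.1292, -0.0526, -0.6620), |rvec| = θ = 0.67654 rad = 38.763°
Rodrigues: sinθ=0.62610, 1−cosθ=0.22025; R = I + sinθ·[k]× + (1−cosθ)·[k]×²:
    [+0.78778 +0.60937 -0.08984]
    [-0.61591 +0.78108 -0.10281]
    [+0.00752 +0.13632 +0.99064]
t = (0.2031, -0.1947, 1.0104) m
M0: Pc = R·M0+t = (+0.18196, -0.02916, +1.02566); u = 565.0·(+0.18196)/1.02566 + 335.4 = 435.6345, v = 517.7·(-0.02916)/1.02566 + 222.9 = 208.1833
M1: Pc = R·M1+t = (+0.36866, -0.17513, +1.02745); u = 565.0·(+0.36866)/1.02745 + 335.4 = 538.1302, v = 517.7·(-0.17513)/1.02745 + 222.9 = 134.6580
M2: Pc = R·M2+t = (+0.22424, -0.36024, +0.99514); u = 565.0·(+0.22424)/0.99514 + 335.4 = 462.7153, v = 517.7·(-0.36024)/0.99514 + 222.9 = 35.4906
M3: Pc = R·M3+t = (+0.03754, -0.21427, +0.99335); u = 565.0·(+0.03754)/0.99335 + 335.4 = 356.7506, v = 517.7·(-0.21427)/0.99335 + 222.9 = 111.2294

c0=(435.63, 208.18) c1=(538.13, 134.66) c2=(462.72, 35.49) c3=(356.75, 111.23)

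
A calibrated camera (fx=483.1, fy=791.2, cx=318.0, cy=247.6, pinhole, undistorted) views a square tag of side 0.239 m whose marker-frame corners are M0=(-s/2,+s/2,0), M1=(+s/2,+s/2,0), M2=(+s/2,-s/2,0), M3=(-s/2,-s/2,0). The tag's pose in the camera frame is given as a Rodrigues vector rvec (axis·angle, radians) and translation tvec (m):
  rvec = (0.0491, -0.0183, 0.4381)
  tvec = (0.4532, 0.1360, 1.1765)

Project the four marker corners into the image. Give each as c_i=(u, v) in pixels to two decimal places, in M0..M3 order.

Intrinsics K: fx=483.1, fy=791.2, cx=318.0, cy=247.6
Marker side s = 0.239 m; corners in marker frame (Z=0):
  M0 = (-0.1195, +0.1195, 0)
  M1 = (+0.1195, +0.1195, 0)
  M2 = (+0.1195, -0.1195, 0)
  M3 = (-0.1195, -0.1195, 0)
rvec = (0.0491, -0.0183, 0.4381), |rvec| = θ = 0.44122 rad = 25.280°
Rodrigues: sinθ=0.42705, 1−cosθ=0.09577; R = I + sinθ·[k]× + (1−cosθ)·[k]×²:
    [+0.90542 -0.42447 -0.00713]
    [+0.42358 +0.90440 -0.05147]
    [+0.02829 +0.04358 +0.99865]
t = (0.4532, 0.1360, 1.1765) m
M0: Pc = R·M0+t = (+0.29428, +0.19346, +1.17833); u = 483.1·(+0.29428)/1.17833 + 318.0 = 438.6510, v = 791.2·(+0.19346)/1.17833 + 247.6 = 377.4990
M1: Pc = R·M1+t = (+0.51067, +0.29469, +1.18509); u = 483.1·(+0.51067)/1.18509 + 318.0 = 526.1755, v = 791.2·(+0.29469)/1.18509 + 247.6 = 444.3458
M2: Pc = R·M2+t = (+0.61212, +0.07854, +1.17467); u = 483.1·(+0.61212)/1.17467 + 318.0 = 569.7428, v = 791.2·(+0.07854)/1.17467 + 247.6 = 300.5024
M3: Pc = R·M3+t = (+0.39573, -0.02269, +1.16791); u = 483.1·(+0.39573)/1.16791 + 318.0 = 481.6900, v = 791.2·(-0.02269)/1.16791 + 247.6 = 232.2266

c0=(438.65, 377.50) c1=(526.18, 444.35) c2=(569.74, 300.50) c3=(481.69, 232.23)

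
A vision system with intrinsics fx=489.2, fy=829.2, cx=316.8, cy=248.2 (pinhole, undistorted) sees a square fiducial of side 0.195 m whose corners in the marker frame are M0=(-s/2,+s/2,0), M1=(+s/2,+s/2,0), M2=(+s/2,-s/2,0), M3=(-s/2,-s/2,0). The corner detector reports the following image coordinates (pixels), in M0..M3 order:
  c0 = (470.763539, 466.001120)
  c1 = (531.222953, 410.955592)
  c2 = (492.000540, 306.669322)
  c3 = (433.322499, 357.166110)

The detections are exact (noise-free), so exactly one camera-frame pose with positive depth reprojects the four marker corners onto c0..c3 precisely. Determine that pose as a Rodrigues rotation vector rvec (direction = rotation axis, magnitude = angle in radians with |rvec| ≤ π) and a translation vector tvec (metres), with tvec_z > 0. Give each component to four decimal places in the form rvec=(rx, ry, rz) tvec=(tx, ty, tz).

rvec=(-0.3377, -0.0764, -0.4550) tvec=(0.4573, 0.2218, 1.3566)

Intrinsics K: fx=489.2, fy=829.2, cx=316.8, cy=248.2
Marker side s = 0.195 m; corners in marker frame (Z=0):
  M0 = (-0.0975, +0.0975, 0)
  M1 = (+0.0975, +0.0975, 0)
  M2 = (+0.0975, -0.0975, 0)
  M3 = (-0.0975, -0.0975, 0)
Detected image corners:
  c0 = (470.763539, 466.001120) px
  c1 = (531.222953, 410.955592) px
  c2 = (492.000540, 306.669322) px
  c3 = (433.322499, 357.166110) px
Planar DLT: solve 8×8 A·h = b for H (H[2,2]=1):
  H  [+357.61790 +89.11632 +481.72528]
  H  [-228.60691 +460.39647 +383.76007]
  H  [+0.10841 -0.22312 +1.00000]
B = K⁻¹H; ‖b₁‖=0.737149, ‖b₂‖=0.737149; λ = 2/(‖b₁‖+‖b₂‖) = 1.356577, sign → tz>0 ⇒ λ=+1.356577
r₁ = λ·B[:,0] = (+0.89645,-0.41802,+0.14707); r₂ = λ·B[:,1] = (+0.44314,+0.84381,-0.30268)
r₃ = r₁×r₂ = (+0.00243,+0.33651,+0.94168); SVD([r₁ r₂ r₃]) → R = UVᵀ:
  R  [+0.89645 +0.44314 +0.00243]
  R  [-0.41802 +0.84381 +0.33651]
  R  [+0.14707 -0.30268 +0.94168]
t = (+0.45735, +0.22178, +1.35658) m
tr R = 2.681940; θ = arccos((tr R − 1)/2) = 0.571723 rad = 32.757°
axis k = ((R−Rᵀ)₃₂, (R−Rᵀ)₁₃, (R−Rᵀ)₂₁) / (2 sinθ) = (-0.590657, -0.133663, -0.795776)
rvec = θ·k = (-0.337692, -0.076418, -0.454963)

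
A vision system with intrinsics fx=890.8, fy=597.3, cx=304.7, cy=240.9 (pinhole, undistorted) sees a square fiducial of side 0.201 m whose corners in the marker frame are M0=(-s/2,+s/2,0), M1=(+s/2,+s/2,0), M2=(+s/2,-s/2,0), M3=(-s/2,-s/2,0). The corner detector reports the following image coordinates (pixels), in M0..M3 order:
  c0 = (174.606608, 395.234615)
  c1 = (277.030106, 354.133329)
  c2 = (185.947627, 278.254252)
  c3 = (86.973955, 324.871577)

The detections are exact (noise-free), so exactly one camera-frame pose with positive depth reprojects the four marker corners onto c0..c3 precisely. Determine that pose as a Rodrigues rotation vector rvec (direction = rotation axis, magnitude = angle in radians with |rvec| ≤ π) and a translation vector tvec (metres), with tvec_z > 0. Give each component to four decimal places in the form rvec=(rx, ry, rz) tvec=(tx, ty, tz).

Intrinsics K: fx=890.8, fy=597.3, cx=304.7, cy=240.9
Marker side s = 0.201 m; corners in marker frame (Z=0):
  M0 = (-0.1005, +0.1005, 0)
  M1 = (+0.1005, +0.1005, 0)
  M2 = (+0.1005, -0.1005, 0)
  M3 = (-0.1005, -0.1005, 0)
Detected image corners:
  c0 = (174.606608, 395.234615) px
  c1 = (277.030106, 354.133329) px
  c2 = (185.947627, 278.254252) px
  c3 = (86.973955, 324.871577) px
Planar DLT: solve 8×8 A·h = b for H (H[2,2]=1):
  H  [+444.62581 +463.51803 +180.03903]
  H  [-323.43823 +399.23690 +339.20022]
  H  [-0.31166 +0.10612 +1.00000]
B = K⁻¹H; ‖b₁‖=0.798084, ‖b₂‖=0.798084; λ = 2/(‖b₁‖+‖b₂‖) = 1.253001, sign → tz>0 ⇒ λ=+1.253001
r₁ = λ·B[:,0] = (+0.75899,-0.52100,-0.39051); r₂ = λ·B[:,1] = (+0.60650,+0.78388,+0.13296)
r₃ = r₁×r₂ = (+0.23684,-0.33776,+0.91095); SVD([r₁ r₂ r₃]) → R = UVᵀ:
  R  [+0.75899 +0.60650 +0.23684]
  R  [-0.52100 +0.78388 -0.33776]
  R  [-0.39051 +0.13296 +0.91095]
t = (-0.17535, +0.20621, +1.25300) m
tr R = 2.453815; θ = arccos((tr R − 1)/2) = 0.756988 rad = 43.372°
axis k = ((R−Rᵀ)₃₂, (R−Rᵀ)₁₃, (R−Rᵀ)₂₁) / (2 sinθ) = (+0.342728, +0.456761, -0.820919)
rvec = θ·k = (+0.259441, +0.345762, -0.621426)

rvec=(0.2594, 0.3458, -0.6214) tvec=(-0.1753, 0.2062, 1.2530)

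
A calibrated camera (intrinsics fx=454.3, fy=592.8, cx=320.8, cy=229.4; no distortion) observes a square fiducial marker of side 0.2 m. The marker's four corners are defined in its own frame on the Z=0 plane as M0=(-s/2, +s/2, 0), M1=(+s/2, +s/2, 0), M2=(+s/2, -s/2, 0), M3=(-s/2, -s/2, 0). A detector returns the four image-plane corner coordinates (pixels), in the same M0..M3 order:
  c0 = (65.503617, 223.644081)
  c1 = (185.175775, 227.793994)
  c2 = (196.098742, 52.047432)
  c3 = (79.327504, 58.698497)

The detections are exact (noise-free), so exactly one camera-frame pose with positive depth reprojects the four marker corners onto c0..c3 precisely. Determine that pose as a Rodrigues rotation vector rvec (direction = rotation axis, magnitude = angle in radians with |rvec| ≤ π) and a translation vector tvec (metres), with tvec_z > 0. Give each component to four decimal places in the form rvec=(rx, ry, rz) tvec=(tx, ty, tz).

Intrinsics K: fx=454.3, fy=592.8, cx=320.8, cy=229.4
Marker side s = 0.2 m; corners in marker frame (Z=0):
  M0 = (-0.1000, +0.1000, 0)
  M1 = (+0.1000, +0.1000, 0)
  M2 = (+0.1000, -0.1000, 0)
  M3 = (-0.1000, -0.1000, 0)
Detected image corners:
  c0 = (65.503617, 223.644081) px
  c1 = (185.175775, 227.793994) px
  c2 = (196.098742, 52.047432) px
  c3 = (79.327504, 58.698497) px
Planar DLT: solve 8×8 A·h = b for H (H[2,2]=1):
  H  [+549.14686 -82.61482 +129.74215]
  H  [-51.39241 +828.94730 +139.23727]
  H  [-0.31818 -0.15599 +1.00000]
B = K⁻¹H; ‖b₁‖=1.468792, ‖b₂‖=1.468792; λ = 2/(‖b₁‖+‖b₂‖) = 0.680832, sign → tz>0 ⇒ λ=+0.680832
r₁ = λ·B[:,0] = (+0.97594,+0.02480,-0.21662); r₂ = λ·B[:,1] = (-0.04882,+0.99315,-0.10620)
r₃ = r₁×r₂ = (+0.21250,+0.11422,+0.97046); SVD([r₁ r₂ r₃]) → R = UVᵀ:
  R  [+0.97594 -0.04882 +0.21250]
  R  [+0.02480 +0.99315 +0.11422]
  R  [-0.21662 -0.10620 +0.97046]
t = (-0.28633, -0.10355, +0.68083) m
tr R = 2.939547; θ = arccos((tr R − 1)/2) = 0.246496 rad = 14.123°
axis k = ((R−Rᵀ)₃₂, (R−Rᵀ)₁₃, (R−Rᵀ)₂₁) / (2 sinθ) = (-0.451679, +0.879334, +0.150854)
rvec = θ·k = (-0.111337, +0.216753, +0.037185)

rvec=(-0.1113, 0.2168, 0.0372) tvec=(-0.2863, -0.1036, 0.6808)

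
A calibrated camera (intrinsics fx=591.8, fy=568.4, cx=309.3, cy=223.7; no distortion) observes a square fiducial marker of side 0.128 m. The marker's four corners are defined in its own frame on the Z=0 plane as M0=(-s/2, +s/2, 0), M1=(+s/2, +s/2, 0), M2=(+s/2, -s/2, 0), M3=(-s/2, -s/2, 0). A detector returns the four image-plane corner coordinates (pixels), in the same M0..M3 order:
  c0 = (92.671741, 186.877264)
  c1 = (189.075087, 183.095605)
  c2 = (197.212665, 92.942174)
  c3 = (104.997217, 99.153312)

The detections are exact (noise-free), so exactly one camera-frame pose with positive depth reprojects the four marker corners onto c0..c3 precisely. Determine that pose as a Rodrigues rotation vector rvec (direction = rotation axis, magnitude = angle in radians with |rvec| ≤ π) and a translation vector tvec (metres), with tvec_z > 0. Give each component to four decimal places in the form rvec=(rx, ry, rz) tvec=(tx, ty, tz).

Intrinsics K: fx=591.8, fy=568.4, cx=309.3, cy=223.7
Marker side s = 0.128 m; corners in marker frame (Z=0):
  M0 = (-0.0640, +0.0640, 0)
  M1 = (+0.0640, +0.0640, 0)
  M2 = (+0.0640, -0.0640, 0)
  M3 = (-0.0640, -0.0640, 0)
Detected image corners:
  c0 = (92.671741, 186.877264) px
  c1 = (189.075087, 183.095605) px
  c2 = (197.212665, 92.942174) px
  c3 = (104.997217, 99.153312) px
Planar DLT: solve 8×8 A·h = b for H (H[2,2]=1):
  H  [+702.19322 -134.53723 +145.40391]
  H  [-72.18737 +642.37061 +139.49485]
  H  [-0.23433 -0.37234 +1.00000]
B = K⁻¹H; ‖b₁‖=1.330270, ‖b₂‖=1.330270; λ = 2/(‖b₁‖+‖b₂‖) = 0.751727, sign → tz>0 ⇒ λ=+0.751727
r₁ = λ·B[:,0] = (+0.98402,-0.02614,-0.17615); r₂ = λ·B[:,1] = (-0.02461,+0.95971,-0.27990)
r₃ = r₁×r₂ = (+0.17637,+0.27976,+0.94373); SVD([r₁ r₂ r₃]) → R = UVᵀ:
  R  [+0.98402 -0.02461 +0.17637]
  R  [-0.02614 +0.95971 +0.27976]
  R  [-0.17615 -0.27990 +0.94373]
t = (-0.20819, -0.11136, +0.75173) m
tr R = 2.887460; θ = arccos((tr R − 1)/2) = 0.337063 rad = 19.312°
axis k = ((R−Rᵀ)₃₂, (R−Rᵀ)₁₃, (R−Rᵀ)₂₁) / (2 sinθ) = (-0.846134, +0.532964, -0.002326)
rvec = θ·k = (-0.285201, +0.179643, -0.000784)

rvec=(-0.2852, 0.1796, -0.0008) tvec=(-0.2082, -0.1114, 0.7517)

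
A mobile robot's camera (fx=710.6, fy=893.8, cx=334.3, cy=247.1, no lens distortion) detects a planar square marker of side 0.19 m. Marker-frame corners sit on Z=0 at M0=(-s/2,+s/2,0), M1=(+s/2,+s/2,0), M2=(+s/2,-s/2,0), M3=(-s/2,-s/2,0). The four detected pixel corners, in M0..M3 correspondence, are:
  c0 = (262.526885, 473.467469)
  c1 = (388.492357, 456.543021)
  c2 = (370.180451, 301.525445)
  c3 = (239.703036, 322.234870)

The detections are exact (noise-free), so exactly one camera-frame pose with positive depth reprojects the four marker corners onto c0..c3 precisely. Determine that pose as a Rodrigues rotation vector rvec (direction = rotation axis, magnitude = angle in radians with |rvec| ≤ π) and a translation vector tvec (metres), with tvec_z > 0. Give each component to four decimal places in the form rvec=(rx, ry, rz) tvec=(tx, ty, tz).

Intrinsics K: fx=710.6, fy=893.8, cx=334.3, cy=247.1
Marker side s = 0.19 m; corners in marker frame (Z=0):
  M0 = (-0.0950, +0.0950, 0)
  M1 = (+0.0950, +0.0950, 0)
  M2 = (+0.0950, -0.0950, 0)
  M3 = (-0.0950, -0.0950, 0)
Detected image corners:
  c0 = (262.526885, 473.467469) px
  c1 = (388.492357, 456.543021) px
  c2 = (370.180451, 301.525445) px
  c3 = (239.703036, 322.234870) px
Planar DLT: solve 8×8 A·h = b for H (H[2,2]=1):
  H  [+641.44048 +172.07422 +314.78202]
  H  [-139.73352 +884.32172 +390.00666]
  H  [-0.10526 +0.20209 +1.00000]
B = K⁻¹H; ‖b₁‖=0.966408, ‖b₂‖=0.966408; λ = 2/(‖b₁‖+‖b₂‖) = 1.034760, sign → tz>0 ⇒ λ=+1.034760
r₁ = λ·B[:,0] = (+0.98529,-0.13166,-0.10892); r₂ = λ·B[:,1] = (+0.15219,+0.96598,+0.20911)
r₃ = r₁×r₂ = (+0.07768,-0.22261,+0.97181); SVD([r₁ r₂ r₃]) → R = UVᵀ:
  R  [+0.98529 +0.15219 +0.07768]
  R  [-0.13166 +0.96598 -0.22261]
  R  [-0.10892 +0.20911 +0.97181]
t = (-0.02842, +0.16544, +1.03476) m
tr R = 2.923075; θ = arccos((tr R − 1)/2) = 0.278250 rad = 15.943°
axis k = ((R−Rᵀ)₃₂, (R−Rᵀ)₁₃, (R−Rᵀ)₂₁) / (2 sinθ) = (+0.785893, +0.339684, -0.516709)
rvec = θ·k = (+0.218675, +0.094517, -0.143774)

rvec=(0.2187, 0.0945, -0.1438) tvec=(-0.0284, 0.1654, 1.0348)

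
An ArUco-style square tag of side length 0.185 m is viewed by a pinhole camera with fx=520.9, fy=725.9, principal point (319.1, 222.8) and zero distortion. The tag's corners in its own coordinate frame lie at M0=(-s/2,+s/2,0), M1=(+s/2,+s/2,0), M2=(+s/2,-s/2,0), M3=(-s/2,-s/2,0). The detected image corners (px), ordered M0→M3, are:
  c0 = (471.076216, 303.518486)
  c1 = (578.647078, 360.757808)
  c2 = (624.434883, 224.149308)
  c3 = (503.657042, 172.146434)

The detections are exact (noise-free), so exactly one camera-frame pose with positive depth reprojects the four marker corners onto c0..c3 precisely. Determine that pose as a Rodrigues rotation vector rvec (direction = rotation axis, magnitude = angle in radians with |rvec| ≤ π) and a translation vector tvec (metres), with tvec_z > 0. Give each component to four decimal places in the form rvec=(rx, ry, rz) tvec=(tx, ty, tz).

rvec=(0.3912, 0.4358, 0.2694) tvec=(0.3709, 0.0531, 0.8690)

Intrinsics K: fx=520.9, fy=725.9, cx=319.1, cy=222.8
Marker side s = 0.185 m; corners in marker frame (Z=0):
  M0 = (-0.0925, +0.0925, 0)
  M1 = (+0.0925, +0.0925, 0)
  M2 = (+0.0925, -0.0925, 0)
  M3 = (-0.0925, -0.0925, 0)
Detected image corners:
  c0 = (471.076216, 303.518486) px
  c1 = (578.647078, 360.757808) px
  c2 = (624.434883, 224.149308) px
  c3 = (503.657042, 172.146434) px
Planar DLT: solve 8×8 A·h = b for H (H[2,2]=1):
  H  [+392.91640 +53.56043 +541.41564]
  H  [+187.46020 +852.30999 +267.11505]
  H  [-0.40893 +0.48492 +1.00000]
B = K⁻¹H; ‖b₁‖=1.150708, ‖b₂‖=1.150708; λ = 2/(‖b₁‖+‖b₂‖) = 0.869030, sign → tz>0 ⇒ λ=+0.869030
r₁ = λ·B[:,0] = (+0.87321,+0.33350,-0.35537); r₂ = λ·B[:,1] = (-0.16880,+0.89102,+0.42141)
r₃ = r₁×r₂ = (+0.45718,-0.30799,+0.83434); SVD([r₁ r₂ r₃]) → R = UVᵀ:
  R  [+0.87321 -0.16880 +0.45718]
  R  [+0.33350 +0.89102 -0.30799]
  R  [-0.35537 +0.42141 +0.83434]
t = (+0.37089, +0.05305, +0.86903) m
tr R = 2.598572; θ = arccos((tr R − 1)/2) = 0.644690 rad = 36.938°
axis k = ((R−Rᵀ)₃₂, (R−Rᵀ)₁₃, (R−Rᵀ)₂₁) / (2 sinθ) = (+0.606877, +0.676053, +0.417916)
rvec = θ·k = (+0.391247, +0.435845, +0.269426)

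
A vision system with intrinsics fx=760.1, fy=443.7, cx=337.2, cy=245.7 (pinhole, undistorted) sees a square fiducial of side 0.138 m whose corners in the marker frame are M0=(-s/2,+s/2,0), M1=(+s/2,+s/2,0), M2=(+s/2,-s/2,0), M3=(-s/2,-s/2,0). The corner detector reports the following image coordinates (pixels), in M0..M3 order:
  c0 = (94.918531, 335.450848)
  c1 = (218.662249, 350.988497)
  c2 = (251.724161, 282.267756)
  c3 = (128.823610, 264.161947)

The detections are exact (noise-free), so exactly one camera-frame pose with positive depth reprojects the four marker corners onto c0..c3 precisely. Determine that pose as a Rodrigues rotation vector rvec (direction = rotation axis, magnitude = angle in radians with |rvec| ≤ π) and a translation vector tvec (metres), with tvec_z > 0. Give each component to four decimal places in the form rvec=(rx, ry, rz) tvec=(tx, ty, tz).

rvec=(0.0480, -0.2169, 0.2722) tvec=(-0.1796, 0.1187, 0.8397)

Intrinsics K: fx=760.1, fy=443.7, cx=337.2, cy=245.7
Marker side s = 0.138 m; corners in marker frame (Z=0):
  M0 = (-0.0690, +0.0690, 0)
  M1 = (+0.0690, +0.0690, 0)
  M2 = (+0.0690, -0.0690, 0)
  M3 = (-0.0690, -0.0690, 0)
Detected image corners:
  c0 = (94.918531, 335.450848) px
  c1 = (218.662249, 350.988497) px
  c2 = (251.724161, 282.267756) px
  c3 = (128.823610, 264.161947) px
Planar DLT: solve 8×8 A·h = b for H (H[2,2]=1):
  H  [+938.88836 -238.89195 +174.61690]
  H  [+202.24478 +513.66275 +308.41989]
  H  [+0.26073 +0.02125 +1.00000]
B = K⁻¹H; ‖b₁‖=1.190951, ‖b₂‖=1.190951; λ = 2/(‖b₁‖+‖b₂‖) = 0.839665, sign → tz>0 ⇒ λ=+0.839665
r₁ = λ·B[:,0] = (+0.94005,+0.26150,+0.21893); r₂ = λ·B[:,1] = (-0.27181,+0.96218,+0.01784)
r₃ = r₁×r₂ = (-0.20598,-0.07628,+0.97558); SVD([r₁ r₂ r₃]) → R = UVᵀ:
  R  [+0.94005 -0.27181 -0.20598]
  R  [+0.26150 +0.96218 -0.07628]
  R  [+0.21893 +0.01784 +0.97558]
t = (-0.17960, +0.11869, +0.83967) m
tr R = 2.877810; θ = arccos((tr R − 1)/2) = 0.351361 rad = 20.132°
axis k = ((R−Rᵀ)₃₂, (R−Rᵀ)₁₃, (R−Rᵀ)₂₁) / (2 sinθ) = (+0.136731, -0.617285, +0.774767)
rvec = θ·k = (+0.048042, -0.216890, +0.272223)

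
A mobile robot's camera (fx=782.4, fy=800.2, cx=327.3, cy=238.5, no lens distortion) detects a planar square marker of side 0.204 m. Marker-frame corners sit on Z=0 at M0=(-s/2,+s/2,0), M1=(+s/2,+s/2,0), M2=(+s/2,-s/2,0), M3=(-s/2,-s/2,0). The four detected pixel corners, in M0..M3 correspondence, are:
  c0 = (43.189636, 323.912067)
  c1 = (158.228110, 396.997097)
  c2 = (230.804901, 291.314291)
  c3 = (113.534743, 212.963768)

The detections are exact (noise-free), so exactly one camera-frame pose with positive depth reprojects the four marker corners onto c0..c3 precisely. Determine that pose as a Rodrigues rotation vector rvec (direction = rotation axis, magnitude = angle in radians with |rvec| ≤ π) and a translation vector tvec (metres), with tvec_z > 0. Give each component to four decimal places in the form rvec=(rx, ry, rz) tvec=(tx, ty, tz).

rvec=(0.2369, -0.0775, 0.6074) tvec=(-0.2860, 0.1014, 1.1732)

Intrinsics K: fx=782.4, fy=800.2, cx=327.3, cy=238.5
Marker side s = 0.204 m; corners in marker frame (Z=0):
  M0 = (-0.1020, +0.1020, 0)
  M1 = (+0.1020, +0.1020, 0)
  M2 = (+0.1020, -0.1020, 0)
  M3 = (-0.1020, -0.1020, 0)
Detected image corners:
  c0 = (43.189636, 323.912067) px
  c1 = (158.228110, 396.997097) px
  c2 = (230.804901, 291.314291) px
  c3 = (113.534743, 212.963768) px
Planar DLT: solve 8×8 A·h = b for H (H[2,2]=1):
  H  [+585.74383 -327.39312 +136.54009]
  H  [+407.88171 +582.37246 +307.69261]
  H  [+0.12059 +0.16837 +1.00000]
B = K⁻¹H; ‖b₁‖=0.852348, ‖b₂‖=0.852348; λ = 2/(‖b₁‖+‖b₂‖) = 1.173229, sign → tz>0 ⇒ λ=+1.173229
r₁ = λ·B[:,0] = (+0.81915,+0.55585,+0.14149); r₂ = λ·B[:,1] = (-0.57357,+0.79498,+0.19754)
r₃ = r₁×r₂ = (-0.00267,-0.24297,+0.97003); SVD([r₁ r₂ r₃]) → R = UVᵀ:
  R  [+0.81915 -0.57357 -0.00267]
  R  [+0.55585 +0.79498 -0.24297]
  R  [+0.14149 +0.19754 +0.97003]
t = (-0.28605, +0.10145, +1.17323) m
tr R = 2.584161; θ = arccos((tr R − 1)/2) = 0.656587 rad = 37.620°
axis k = ((R−Rᵀ)₃₂, (R−Rᵀ)₁₃, (R−Rᵀ)₂₁) / (2 sinθ) = (+0.360828, -0.118082, +0.925127)
rvec = θ·k = (+0.236915, -0.077531, +0.607426)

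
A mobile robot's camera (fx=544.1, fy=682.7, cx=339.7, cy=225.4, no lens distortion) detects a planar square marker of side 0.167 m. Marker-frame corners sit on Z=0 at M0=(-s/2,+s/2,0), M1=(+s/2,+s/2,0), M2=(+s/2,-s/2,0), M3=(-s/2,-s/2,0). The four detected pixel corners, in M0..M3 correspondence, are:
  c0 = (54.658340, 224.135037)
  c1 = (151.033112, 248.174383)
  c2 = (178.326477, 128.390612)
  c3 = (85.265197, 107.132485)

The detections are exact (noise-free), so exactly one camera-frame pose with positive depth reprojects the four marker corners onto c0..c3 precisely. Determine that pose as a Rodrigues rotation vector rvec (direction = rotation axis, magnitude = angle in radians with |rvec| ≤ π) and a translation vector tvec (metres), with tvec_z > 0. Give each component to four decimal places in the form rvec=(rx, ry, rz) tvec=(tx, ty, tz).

rvec=(-0.2258, 0.0651, 0.1961) tvec=(-0.3703, -0.0659, 0.9056)

Intrinsics K: fx=544.1, fy=682.7, cx=339.7, cy=225.4
Marker side s = 0.167 m; corners in marker frame (Z=0):
  M0 = (-0.0835, +0.0835, 0)
  M1 = (+0.0835, +0.0835, 0)
  M2 = (+0.0835, -0.0835, 0)
  M3 = (-0.0835, -0.0835, 0)
Detected image corners:
  c0 = (54.658340, 224.135037) px
  c1 = (151.033112, 248.174383) px
  c2 = (178.326477, 128.390612) px
  c3 = (85.265197, 107.132485) px
Planar DLT: solve 8×8 A·h = b for H (H[2,2]=1):
  H  [+555.82642 -201.41660 +117.23326]
  H  [+118.63777 +666.66610 +175.68926]
  H  [-0.09504 -0.23852 +1.00000]
B = K⁻¹H; ‖b₁‖=1.104281, ‖b₂‖=1.104281; λ = 2/(‖b₁‖+‖b₂‖) = 0.905567, sign → tz>0 ⇒ λ=+0.905567
r₁ = λ·B[:,0] = (+0.97881,+0.18578,-0.08606); r₂ = λ·B[:,1] = (-0.20037,+0.95561,-0.21600)
r₃ = r₁×r₂ = (+0.04211,+0.22867,+0.97259); SVD([r₁ r₂ r₃]) → R = UVᵀ:
  R  [+0.97881 -0.20037 +0.04211]
  R  [+0.18578 +0.95561 +0.22867]
  R  [-0.08606 -0.21600 +0.97259]
t = (-0.37026, -0.06594, +0.90557) m
tr R = 2.907021; θ = arccos((tr R − 1)/2) = 0.306119 rad = 17.539°
axis k = ((R−Rᵀ)₃₂, (R−Rᵀ)₁₃, (R−Rᵀ)₂₁) / (2 sinθ) = (-0.737770, +0.212662, +0.640680)
rvec = θ·k = (-0.225845, +0.065100, +0.196124)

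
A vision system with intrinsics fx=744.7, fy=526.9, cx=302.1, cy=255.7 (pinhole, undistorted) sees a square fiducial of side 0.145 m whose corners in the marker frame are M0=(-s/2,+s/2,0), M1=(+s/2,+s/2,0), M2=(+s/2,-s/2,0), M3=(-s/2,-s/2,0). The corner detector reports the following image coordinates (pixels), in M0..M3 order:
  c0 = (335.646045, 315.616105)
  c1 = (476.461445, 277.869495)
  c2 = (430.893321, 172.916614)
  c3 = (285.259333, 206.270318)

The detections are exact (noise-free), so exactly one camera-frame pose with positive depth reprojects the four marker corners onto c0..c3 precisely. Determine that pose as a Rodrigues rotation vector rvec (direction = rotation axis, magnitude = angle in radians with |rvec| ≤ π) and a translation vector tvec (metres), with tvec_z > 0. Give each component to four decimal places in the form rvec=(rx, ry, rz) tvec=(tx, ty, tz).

Intrinsics K: fx=744.7, fy=526.9, cx=302.1, cy=255.7
Marker side s = 0.145 m; corners in marker frame (Z=0):
  M0 = (-0.0725, +0.0725, 0)
  M1 = (+0.0725, +0.0725, 0)
  M2 = (+0.0725, -0.0725, 0)
  M3 = (-0.0725, -0.0725, 0)
Detected image corners:
  c0 = (335.646045, 315.616105) px
  c1 = (476.461445, 277.869495) px
  c2 = (430.893321, 172.916614) px
  c3 = (285.259333, 206.270318) px
Planar DLT: solve 8×8 A·h = b for H (H[2,2]=1):
  H  [+1111.29930 +377.70297 +383.96081]
  H  [-166.58474 +768.65522 +243.23092]
  H  [+0.32375 +0.12358 +1.00000]
B = K⁻¹H; ‖b₁‖=1.476810, ‖b₂‖=1.476810; λ = 2/(‖b₁‖+‖b₂‖) = 0.677135, sign → tz>0 ⇒ λ=+0.677135
r₁ = λ·B[:,0] = (+0.92154,-0.32047,+0.21922); r₂ = λ·B[:,1] = (+0.30949,+0.94721,+0.08368)
r₃ = r₁×r₂ = (-0.23446,-0.00927,+0.97208); SVD([r₁ r₂ r₃]) → R = UVᵀ:
  R  [+0.92154 +0.30949 -0.23446]
  R  [-0.32047 +0.94721 -0.00927]
  R  [+0.21922 +0.08368 +0.97208]
t = (+0.07443, -0.01602, +0.67714) m
tr R = 2.840839; θ = arccos((tr R − 1)/2) = 0.401645 rad = 23.013°
axis k = ((R−Rᵀ)₃₂, (R−Rᵀ)₁₃, (R−Rᵀ)₂₁) / (2 sinθ) = (+0.118876, -0.580257, -0.805711)
rvec = θ·k = (+0.047746, -0.233057, -0.323610)

rvec=(0.0477, -0.2331, -0.3236) tvec=(0.0744, -0.0160, 0.6771)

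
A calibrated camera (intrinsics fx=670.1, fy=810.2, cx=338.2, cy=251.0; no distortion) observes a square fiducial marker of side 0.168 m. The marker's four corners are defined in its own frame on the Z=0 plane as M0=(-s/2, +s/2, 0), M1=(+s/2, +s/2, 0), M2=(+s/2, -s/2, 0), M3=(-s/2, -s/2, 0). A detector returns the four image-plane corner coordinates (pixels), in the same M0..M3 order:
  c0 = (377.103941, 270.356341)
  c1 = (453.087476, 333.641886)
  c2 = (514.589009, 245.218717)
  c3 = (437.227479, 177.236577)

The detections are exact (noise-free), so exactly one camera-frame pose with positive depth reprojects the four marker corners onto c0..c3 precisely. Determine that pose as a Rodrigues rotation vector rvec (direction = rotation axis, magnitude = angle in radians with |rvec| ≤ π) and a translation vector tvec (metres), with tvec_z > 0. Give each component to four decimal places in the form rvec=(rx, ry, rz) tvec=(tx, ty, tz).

rvec=(0.3069, -0.0847, 0.6184) tvec=(0.1846, 0.0098, 1.1540)

Intrinsics K: fx=670.1, fy=810.2, cx=338.2, cy=251.0
Marker side s = 0.168 m; corners in marker frame (Z=0):
  M0 = (-0.0840, +0.0840, 0)
  M1 = (+0.0840, +0.0840, 0)
  M2 = (+0.0840, -0.0840, 0)
  M3 = (-0.0840, -0.0840, 0)
Detected image corners:
  c0 = (377.103941, 270.356341) px
  c1 = (453.087476, 333.641886) px
  c2 = (514.589009, 245.218717) px
  c3 = (437.227479, 177.236577) px
Planar DLT: solve 8×8 A·h = b for H (H[2,2]=1):
  H  [+521.60468 -262.58007 +445.40381]
  H  [+428.02749 +597.41828 +257.86847]
  H  [+0.14657 +0.22323 +1.00000]
B = K⁻¹H; ‖b₁‖=0.866533, ‖b₂‖=0.866533; λ = 2/(‖b₁‖+‖b₂‖) = 1.154024, sign → tz>0 ⇒ λ=+1.154024
r₁ = λ·B[:,0] = (+0.81292,+0.55727,+0.16915); r₂ = λ·B[:,1] = (-0.58222,+0.77114,+0.25761)
r₃ = r₁×r₂ = (+0.01313,-0.30790,+0.95133); SVD([r₁ r₂ r₃]) → R = UVᵀ:
  R  [+0.81292 -0.58222 +0.01313]
  R  [+0.55727 +0.77114 -0.30790]
  R  [+0.16915 +0.25761 +0.95133]
t = (+0.18462, +0.00978, +1.15402) m
tr R = 2.535385; θ = arccos((tr R − 1)/2) = 0.695564 rad = 39.853°
axis k = ((R−Rᵀ)₃₂, (R−Rᵀ)₁₃, (R−Rᵀ)₂₁) / (2 sinθ) = (+0.441244, -0.121735, +0.889092)
rvec = θ·k = (+0.306913, -0.084675, +0.618420)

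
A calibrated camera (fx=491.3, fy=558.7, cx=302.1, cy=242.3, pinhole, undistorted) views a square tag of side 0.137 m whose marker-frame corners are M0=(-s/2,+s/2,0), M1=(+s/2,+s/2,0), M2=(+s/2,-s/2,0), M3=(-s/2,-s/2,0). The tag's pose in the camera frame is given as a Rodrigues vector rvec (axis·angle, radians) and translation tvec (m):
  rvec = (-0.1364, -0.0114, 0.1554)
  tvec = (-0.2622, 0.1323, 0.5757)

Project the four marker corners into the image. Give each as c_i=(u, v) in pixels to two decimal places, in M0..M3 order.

c0=(6.80, 428.48) c1=(124.25, 449.40) c2=(147.58, 314.76) c3=(33.89, 294.48)

Intrinsics K: fx=491.3, fy=558.7, cx=302.1, cy=242.3
Marker side s = 0.137 m; corners in marker frame (Z=0):
  M0 = (-0.0685, +0.0685, 0)
  M1 = (+0.0685, +0.0685, 0)
  M2 = (+0.0685, -0.0685, 0)
  M3 = (-0.0685, -0.0685, 0)
rvec = (-0.1364, -0.0114, 0.1554), |rvec| = θ = 0.20708 rad = 11.865°
Rodrigues: sinθ=0.20561, 1−cosθ=0.02137; R = I + sinθ·[k]× + (1−cosθ)·[k]×²:
    [+0.98790 -0.15352 -0.02188]
    [+0.15507 +0.97870 +0.13454]
    [+0.00076 -0.13631 +0.99067]
t = (-0.2622, 0.1323, 0.5757) m
M0: Pc = R·M0+t = (-0.34039, +0.18872, +0.56631); u = 491.3·(-0.34039)/0.56631 + 302.1 = 6.7988, v = 558.7·(+0.18872)/0.56631 + 242.3 = 428.4826
M1: Pc = R·M1+t = (-0.20504, +0.20996, +0.56641); u = 491.3·(-0.20504)/0.56641 + 302.1 = 124.2473, v = 558.7·(+0.20996)/0.56641 + 242.3 = 449.4032
M2: Pc = R·M2+t = (-0.18401, +0.07588, +0.58509); u = 491.3·(-0.18401)/0.58509 + 302.1 = 147.5844, v = 558.7·(+0.07588)/0.58509 + 242.3 = 314.7587
M3: Pc = R·M3+t = (-0.31936, +0.05464, +0.58499); u = 491.3·(-0.31936)/0.58499 + 302.1 = 33.8892, v = 558.7·(+0.05464)/0.58499 + 242.3 = 294.4820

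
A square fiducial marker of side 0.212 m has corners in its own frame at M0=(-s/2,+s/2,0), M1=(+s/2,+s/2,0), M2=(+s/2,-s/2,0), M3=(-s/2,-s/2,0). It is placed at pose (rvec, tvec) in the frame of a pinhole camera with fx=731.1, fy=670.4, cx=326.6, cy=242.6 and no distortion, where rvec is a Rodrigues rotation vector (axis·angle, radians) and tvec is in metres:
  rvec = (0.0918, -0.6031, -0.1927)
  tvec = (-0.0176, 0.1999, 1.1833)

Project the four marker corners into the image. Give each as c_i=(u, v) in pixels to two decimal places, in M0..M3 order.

Intrinsics K: fx=731.1, fy=670.4, cx=326.6, cy=242.6
Marker side s = 0.212 m; corners in marker frame (Z=0):
  M0 = (-0.1060, +0.1060, 0)
  M1 = (+0.1060, +0.1060, 0)
  M2 = (+0.1060, -0.1060, 0)
  M3 = (-0.1060, -0.1060, 0)
rvec = (0.0918, -0.6031, -0.1927), |rvec| = θ = 0.63976 rad = 36.655°
Rodrigues: sinθ=0.59700, 1−cosθ=0.19776; R = I + sinθ·[k]× + (1−cosθ)·[k]×²:
    [+0.80631 +0.15307 -0.57134]
    [-0.20657 +0.97799 -0.02951]
    [+0.55425 +0.14182 +0.82018]
t = (-0.0176, 0.1999, 1.1833) m
M0: Pc = R·M0+t = (-0.08684, +0.32546, +1.13958); u = 731.1·(-0.08684)/1.13958 + 326.6 = 270.8854, v = 670.4·(+0.32546)/1.13958 + 242.6 = 434.0653
M1: Pc = R·M1+t = (+0.08409, +0.28167, +1.25708); u = 731.1·(+0.08409)/1.25708 + 326.6 = 375.5081, v = 670.4·(+0.28167)/1.25708 + 242.6 = 392.8140
M2: Pc = R·M2+t = (+0.05164, +0.07434, +1.22702); u = 731.1·(+0.05164)/1.22702 + 326.6 = 357.3711, v = 670.4·(+0.07434)/1.22702 + 242.6 = 283.2151
M3: Pc = R·M3+t = (-0.11929, +0.11813, +1.10952); u = 731.1·(-0.11929)/1.10952 + 326.6 = 247.9926, v = 670.4·(+0.11813)/1.10952 + 242.6 = 313.9774

c0=(270.89, 434.07) c1=(375.51, 392.81) c2=(357.37, 283.22) c3=(247.99, 313.98)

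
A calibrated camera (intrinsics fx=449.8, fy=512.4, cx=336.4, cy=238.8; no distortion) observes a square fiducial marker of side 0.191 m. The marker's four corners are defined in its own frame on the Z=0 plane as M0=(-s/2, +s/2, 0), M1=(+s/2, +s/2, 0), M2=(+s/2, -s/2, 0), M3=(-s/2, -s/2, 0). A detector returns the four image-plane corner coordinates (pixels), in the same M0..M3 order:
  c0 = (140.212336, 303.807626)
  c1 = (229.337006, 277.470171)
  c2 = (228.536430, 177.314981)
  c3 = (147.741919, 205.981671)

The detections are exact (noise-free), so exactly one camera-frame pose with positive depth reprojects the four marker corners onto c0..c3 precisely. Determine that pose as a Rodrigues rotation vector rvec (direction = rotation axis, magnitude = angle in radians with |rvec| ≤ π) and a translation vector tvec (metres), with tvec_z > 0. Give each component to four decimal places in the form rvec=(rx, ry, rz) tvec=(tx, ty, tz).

Intrinsics K: fx=449.8, fy=512.4, cx=336.4, cy=238.8
Marker side s = 0.191 m; corners in marker frame (Z=0):
  M0 = (-0.0955, +0.0955, 0)
  M1 = (+0.0955, +0.0955, 0)
  M2 = (+0.0955, -0.0955, 0)
  M3 = (-0.0955, -0.0955, 0)
Detected image corners:
  c0 = (140.212336, 303.807626) px
  c1 = (229.337006, 277.470171) px
  c2 = (228.536430, 177.314981) px
  c3 = (147.741919, 205.981671) px
Planar DLT: solve 8×8 A·h = b for H (H[2,2]=1):
  H  [+393.60943 -115.87583 +185.45075]
  H  [-209.10711 +391.76276 +239.01979]
  H  [-0.26877 -0.52399 +1.00000]
B = K⁻¹H; ‖b₁‖=1.144637, ‖b₂‖=1.144637; λ = 2/(‖b₁‖+‖b₂‖) = 0.873639, sign → tz>0 ⇒ λ=+0.873639
r₁ = λ·B[:,0] = (+0.94011,-0.24710,-0.23481); r₂ = λ·B[:,1] = (+0.11730,+0.88130,-0.45778)
r₃ = r₁×r₂ = (+0.32005,+0.40282,+0.85750); SVD([r₁ r₂ r₃]) → R = UVᵀ:
  R  [+0.94011 +0.11730 +0.32005]
  R  [-0.24710 +0.88130 +0.40282]
  R  [-0.23481 -0.45778 +0.85750]
t = (-0.29319, +0.00037, +0.87364) m
tr R = 2.678908; θ = arccos((tr R − 1)/2) = 0.574519 rad = 32.918°
axis k = ((R−Rᵀ)₃₂, (R−Rᵀ)₁₃, (R−Rᵀ)₂₁) / (2 sinθ) = (-0.791813, +0.510513, -0.335274)
rvec = θ·k = (-0.454912, +0.293299, -0.192621)

rvec=(-0.4549, 0.2933, -0.1926) tvec=(-0.2932, 0.0004, 0.8736)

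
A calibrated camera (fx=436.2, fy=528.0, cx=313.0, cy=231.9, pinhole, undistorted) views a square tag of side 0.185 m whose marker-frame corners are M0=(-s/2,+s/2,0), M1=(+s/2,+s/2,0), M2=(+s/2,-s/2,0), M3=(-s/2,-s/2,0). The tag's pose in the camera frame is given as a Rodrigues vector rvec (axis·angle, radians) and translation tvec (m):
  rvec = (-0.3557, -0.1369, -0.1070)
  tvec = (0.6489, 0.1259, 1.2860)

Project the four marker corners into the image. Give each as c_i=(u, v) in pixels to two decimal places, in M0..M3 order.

c0=(513.30, 325.33) c1=(571.51, 317.08) c2=(551.55, 244.70) c3=(495.71, 250.99)

Intrinsics K: fx=436.2, fy=528.0, cx=313.0, cy=231.9
Marker side s = 0.185 m; corners in marker frame (Z=0):
  M0 = (-0.0925, +0.0925, 0)
  M1 = (+0.0925, +0.0925, 0)
  M2 = (+0.0925, -0.0925, 0)
  M3 = (-0.0925, -0.0925, 0)
rvec = (-0.3557, -0.1369, -0.1070), |rvec| = θ = 0.39587 rad = 22.682°
Rodrigues: sinθ=0.38561, 1−cosθ=0.07734; R = I + sinθ·[k]× + (1−cosθ)·[k]×²:
    [+0.98510 +0.12826 -0.11457]
    [-0.08020 +0.93191 +0.35371]
    [+0.15213 -0.33925 +0.92831]
t = (0.6489, 0.1259, 1.2860) m
M0: Pc = R·M0+t = (+0.56964, +0.21952, +1.24055); u = 436.2·(+0.56964)/1.24055 + 313.0 = 513.2971, v = 528.0·(+0.21952)/1.24055 + 231.9 = 325.3318
M1: Pc = R·M1+t = (+0.75189, +0.20468, +1.26869); u = 436.2·(+0.75189)/1.26869 + 313.0 = 571.5124, v = 528.0·(+0.20468)/1.26869 + 231.9 = 317.0846
M2: Pc = R·M2+t = (+0.72816, +0.03228, +1.33145); u = 436.2·(+0.72816)/1.33145 + 313.0 = 551.5532, v = 528.0·(+0.03228)/1.33145 + 231.9 = 244.7010
M3: Pc = R·M3+t = (+0.54591, +0.04712, +1.30331); u = 436.2·(+0.54591)/1.30331 + 313.0 = 495.7102, v = 528.0·(+0.04712)/1.30331 + 231.9 = 250.9879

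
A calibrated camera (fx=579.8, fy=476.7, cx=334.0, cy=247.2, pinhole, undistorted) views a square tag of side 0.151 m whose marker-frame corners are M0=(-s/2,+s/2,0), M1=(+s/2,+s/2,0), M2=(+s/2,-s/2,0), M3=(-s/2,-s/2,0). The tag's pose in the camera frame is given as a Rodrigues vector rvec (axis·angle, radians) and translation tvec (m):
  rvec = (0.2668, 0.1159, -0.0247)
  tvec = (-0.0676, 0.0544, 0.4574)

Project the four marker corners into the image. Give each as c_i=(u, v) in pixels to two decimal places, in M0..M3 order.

c0=(167.49, 372.63) c1=(346.84, 376.01) c2=(339.92, 225.98) c3=(144.98, 228.27)

Intrinsics K: fx=579.8, fy=476.7, cx=334.0, cy=247.2
Marker side s = 0.151 m; corners in marker frame (Z=0):
  M0 = (-0.0755, +0.0755, 0)
  M1 = (+0.0755, +0.0755, 0)
  M2 = (+0.0755, -0.0755, 0)
  M3 = (-0.0755, -0.0755, 0)
rvec = (0.2668, 0.1159, -0.0247), |rvec| = θ = 0.29193 rad = 16.727°
Rodrigues: sinθ=0.28780, 1−cosθ=0.04231; R = I + sinθ·[k]× + (1−cosθ)·[k]×²:
    [+0.99303 +0.03970 +0.11099]
    [-0.00900 +0.96436 -0.26445]
    [-0.11753 +0.26161 +0.95799]
t = (-0.0676, 0.0544, 0.4574) m
M0: Pc = R·M0+t = (-0.13958, +0.12789, +0.48602); u = 579.8·(-0.13958)/0.48602 + 334.0 = 167.4936, v = 476.7·(+0.12789)/0.48602 + 247.2 = 372.6348
M1: Pc = R·M1+t = (+0.01037, +0.12653, +0.46828); u = 579.8·(+0.01037)/0.46828 + 334.0 = 346.8411, v = 476.7·(+0.12653)/0.46828 + 247.2 = 376.0054
M2: Pc = R·M2+t = (+0.00438, -0.01909, +0.42878); u = 579.8·(+0.00438)/0.42878 + 334.0 = 339.9175, v = 476.7·(-0.01909)/0.42878 + 247.2 = 225.9780
M3: Pc = R·M3+t = (-0.14557, -0.01773, +0.44652); u = 579.8·(-0.14557)/0.44652 + 334.0 = 144.9789, v = 476.7·(-0.01773)/0.44652 + 247.2 = 228.2722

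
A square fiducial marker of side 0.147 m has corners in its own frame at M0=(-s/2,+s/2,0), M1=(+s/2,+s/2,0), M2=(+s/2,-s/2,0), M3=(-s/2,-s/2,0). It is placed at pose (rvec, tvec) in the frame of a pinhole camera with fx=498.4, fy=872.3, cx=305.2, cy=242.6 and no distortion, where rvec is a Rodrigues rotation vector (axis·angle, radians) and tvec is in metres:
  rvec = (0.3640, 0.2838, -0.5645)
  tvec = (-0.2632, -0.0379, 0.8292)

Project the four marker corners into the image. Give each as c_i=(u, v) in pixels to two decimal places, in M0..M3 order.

Intrinsics K: fx=498.4, fy=872.3, cx=305.2, cy=242.6
Marker side s = 0.147 m; corners in marker frame (Z=0):
  M0 = (-0.0735, +0.0735, 0)
  M1 = (+0.0735, +0.0735, 0)
  M2 = (+0.0735, -0.0735, 0)
  M3 = (-0.0735, -0.0735, 0)
rvec = (0.3640, 0.2838, -0.5645), |rvec| = θ = 0.72918 rad = 41.779°
Rodrigues: sinθ=0.66626, 1−cosθ=0.25428; R = I + sinθ·[k]× + (1−cosθ)·[k]×²:
    [+0.80909 +0.56519 +0.16104]
    [-0.46639 +0.78424 -0.40921]
    [-0.35758 +0.25597 +0.89812]
t = (-0.2632, -0.0379, 0.8292) m
M0: Pc = R·M0+t = (-0.28113, +0.05402, +0.87430); u = 498.4·(-0.28113)/0.87430 + 305.2 = 144.9415, v = 872.3·(+0.05402)/0.87430 + 242.6 = 296.4978
M1: Pc = R·M1+t = (-0.16219, -0.01454, +0.82173); u = 498.4·(-0.16219)/0.82173 + 305.2 = 206.8277, v = 872.3·(-0.01454)/0.82173 + 242.6 = 227.1678
M2: Pc = R·M2+t = (-0.24527, -0.12982, +0.78410); u = 498.4·(-0.24527)/0.78410 + 305.2 = 149.2967, v = 872.3·(-0.12982)/0.78410 + 242.6 = 98.1766
M3: Pc = R·M3+t = (-0.36421, -0.06126, +0.83667); u = 498.4·(-0.36421)/0.83667 + 305.2 = 88.2417, v = 872.3·(-0.06126)/0.83667 + 242.6 = 178.7286

c0=(144.94, 296.50) c1=(206.83, 227.17) c2=(149.30, 98.18) c3=(88.24, 178.73)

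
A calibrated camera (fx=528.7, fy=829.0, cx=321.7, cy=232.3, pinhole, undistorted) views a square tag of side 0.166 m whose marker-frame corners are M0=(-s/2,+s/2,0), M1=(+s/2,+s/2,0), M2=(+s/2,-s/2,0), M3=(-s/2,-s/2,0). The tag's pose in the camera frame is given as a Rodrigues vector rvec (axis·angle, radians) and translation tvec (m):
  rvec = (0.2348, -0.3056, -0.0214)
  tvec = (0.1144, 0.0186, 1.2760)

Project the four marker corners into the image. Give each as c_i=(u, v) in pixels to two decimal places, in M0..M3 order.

c0=(335.86, 300.14) c1=(398.75, 291.75) c2=(402.07, 189.08) c3=(337.34, 193.65)

Intrinsics K: fx=528.7, fy=829.0, cx=321.7, cy=232.3
Marker side s = 0.166 m; corners in marker frame (Z=0):
  M0 = (-0.0830, +0.0830, 0)
  M1 = (+0.0830, +0.0830, 0)
  M2 = (+0.0830, -0.0830, 0)
  M3 = (-0.0830, -0.0830, 0)
rvec = (0.2348, -0.3056, -0.0214), |rvec| = θ = 0.38598 rad = 22.115°
Rodrigues: sinθ=0.37647, 1−cosθ=0.07357; R = I + sinθ·[k]× + (1−cosθ)·[k]×²:
    [+0.95366 -0.01456 -0.30055]
    [-0.05631 +0.97255 -0.22578]
    [+0.29559 +0.23224 +0.92666]
t = (0.1144, 0.0186, 1.2760) m
M0: Pc = R·M0+t = (+0.03404, +0.10400, +1.27074); u = 528.7·(+0.03404)/1.27074 + 321.7 = 335.8617, v = 829.0·(+0.10400)/1.27074 + 232.3 = 300.1437
M1: Pc = R·M1+t = (+0.19234, +0.09465, +1.31981); u = 528.7·(+0.19234)/1.31981 + 321.7 = 398.7510, v = 829.0·(+0.09465)/1.31981 + 232.3 = 291.7504
M2: Pc = R·M2+t = (+0.19476, -0.06680, +1.28126); u = 528.7·(+0.19476)/1.28126 + 321.7 = 402.0669, v = 829.0·(-0.06680)/1.28126 + 232.3 = 189.0822
M3: Pc = R·M3+t = (+0.03646, -0.05745, +1.23219); u = 528.7·(+0.03646)/1.23219 + 321.7 = 337.3420, v = 829.0·(-0.05745)/1.23219 + 232.3 = 193.6497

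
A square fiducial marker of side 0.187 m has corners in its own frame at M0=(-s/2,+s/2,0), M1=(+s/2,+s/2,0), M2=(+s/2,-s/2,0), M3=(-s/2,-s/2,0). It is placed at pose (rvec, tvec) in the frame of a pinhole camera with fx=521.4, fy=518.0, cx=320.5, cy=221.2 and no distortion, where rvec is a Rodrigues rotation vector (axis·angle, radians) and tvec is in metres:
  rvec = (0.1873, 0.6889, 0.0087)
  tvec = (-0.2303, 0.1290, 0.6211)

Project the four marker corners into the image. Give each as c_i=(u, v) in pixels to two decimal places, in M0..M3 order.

Intrinsics K: fx=521.4, fy=518.0, cx=320.5, cy=221.2
Marker side s = 0.187 m; corners in marker frame (Z=0):
  M0 = (-0.0935, +0.0935, 0)
  M1 = (+0.0935, +0.0935, 0)
  M2 = (+0.0935, -0.0935, 0)
  M3 = (-0.0935, -0.0935, 0)
rvec = (0.1873, 0.6889, 0.0087), |rvec| = θ = 0.71396 rad = 40.907°
Rodrigues: sinθ=0.65483, 1−cosθ=0.24423; R = I + sinθ·[k]× + (1−cosθ)·[k]×²:
    [+0.77258 +0.05384 +0.63263]
    [+0.06980 +0.98316 -0.16892]
    [-0.63107 +0.17466 +0.75581]
t = (-0.2303, 0.1290, 0.6211) m
M0: Pc = R·M0+t = (-0.29750, +0.21440, +0.69644); u = 521.4·(-0.29750)/0.69644 + 320.5 = 97.7691, v = 518.0·(+0.21440)/0.69644 + 221.2 = 380.6671
M1: Pc = R·M1+t = (-0.15303, +0.22745, +0.57843); u = 521.4·(-0.15303)/0.57843 + 320.5 = 182.5575, v = 518.0·(+0.22745)/0.57843 + 221.2 = 424.8904
M2: Pc = R·M2+t = (-0.16310, +0.04360, +0.54576); u = 521.4·(-0.16310)/0.54576 + 320.5 = 164.6834, v = 518.0·(+0.04360)/0.54576 + 221.2 = 262.5832
M3: Pc = R·M3+t = (-0.30757, +0.03055, +0.66377); u = 521.4·(-0.30757)/0.66377 + 320.5 = 78.9007, v = 518.0·(+0.03055)/0.66377 + 221.2 = 245.0397

c0=(97.77, 380.67) c1=(182.56, 424.89) c2=(164.68, 262.58) c3=(78.90, 245.04)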